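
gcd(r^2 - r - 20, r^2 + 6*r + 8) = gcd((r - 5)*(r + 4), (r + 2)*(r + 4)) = r + 4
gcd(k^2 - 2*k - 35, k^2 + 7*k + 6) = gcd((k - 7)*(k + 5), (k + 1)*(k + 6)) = 1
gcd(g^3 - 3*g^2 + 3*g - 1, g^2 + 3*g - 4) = g - 1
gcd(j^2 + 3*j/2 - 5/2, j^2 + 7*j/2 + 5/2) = j + 5/2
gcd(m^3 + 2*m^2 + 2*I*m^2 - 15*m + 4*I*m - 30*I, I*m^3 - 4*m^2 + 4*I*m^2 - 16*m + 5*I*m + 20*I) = 1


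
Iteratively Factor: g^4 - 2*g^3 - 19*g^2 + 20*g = (g - 5)*(g^3 + 3*g^2 - 4*g) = (g - 5)*(g - 1)*(g^2 + 4*g) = g*(g - 5)*(g - 1)*(g + 4)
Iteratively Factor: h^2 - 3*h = (h)*(h - 3)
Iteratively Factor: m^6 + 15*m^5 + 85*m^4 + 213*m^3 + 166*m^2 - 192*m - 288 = (m + 3)*(m^5 + 12*m^4 + 49*m^3 + 66*m^2 - 32*m - 96) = (m + 3)*(m + 4)*(m^4 + 8*m^3 + 17*m^2 - 2*m - 24) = (m + 2)*(m + 3)*(m + 4)*(m^3 + 6*m^2 + 5*m - 12) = (m + 2)*(m + 3)^2*(m + 4)*(m^2 + 3*m - 4) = (m + 2)*(m + 3)^2*(m + 4)^2*(m - 1)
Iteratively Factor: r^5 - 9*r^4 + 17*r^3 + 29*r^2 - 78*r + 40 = (r - 1)*(r^4 - 8*r^3 + 9*r^2 + 38*r - 40) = (r - 5)*(r - 1)*(r^3 - 3*r^2 - 6*r + 8) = (r - 5)*(r - 4)*(r - 1)*(r^2 + r - 2) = (r - 5)*(r - 4)*(r - 1)*(r + 2)*(r - 1)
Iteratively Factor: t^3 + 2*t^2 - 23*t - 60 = (t - 5)*(t^2 + 7*t + 12) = (t - 5)*(t + 3)*(t + 4)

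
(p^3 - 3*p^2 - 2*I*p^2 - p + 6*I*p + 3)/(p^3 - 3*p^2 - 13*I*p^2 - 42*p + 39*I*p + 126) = (p^2 - 2*I*p - 1)/(p^2 - 13*I*p - 42)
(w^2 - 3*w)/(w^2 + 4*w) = (w - 3)/(w + 4)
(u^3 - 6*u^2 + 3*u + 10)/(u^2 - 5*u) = u - 1 - 2/u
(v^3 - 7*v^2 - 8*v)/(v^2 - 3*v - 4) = v*(v - 8)/(v - 4)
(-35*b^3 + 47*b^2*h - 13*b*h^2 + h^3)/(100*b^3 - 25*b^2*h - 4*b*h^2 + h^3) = (-7*b^2 + 8*b*h - h^2)/(20*b^2 - b*h - h^2)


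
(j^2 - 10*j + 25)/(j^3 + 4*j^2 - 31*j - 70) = (j - 5)/(j^2 + 9*j + 14)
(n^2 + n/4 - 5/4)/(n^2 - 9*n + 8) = (n + 5/4)/(n - 8)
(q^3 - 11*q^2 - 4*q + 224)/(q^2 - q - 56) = (q^2 - 3*q - 28)/(q + 7)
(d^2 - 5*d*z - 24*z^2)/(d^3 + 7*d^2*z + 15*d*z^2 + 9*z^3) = (d - 8*z)/(d^2 + 4*d*z + 3*z^2)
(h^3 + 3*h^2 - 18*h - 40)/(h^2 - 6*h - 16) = (h^2 + h - 20)/(h - 8)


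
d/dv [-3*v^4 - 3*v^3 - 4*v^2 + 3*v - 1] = -12*v^3 - 9*v^2 - 8*v + 3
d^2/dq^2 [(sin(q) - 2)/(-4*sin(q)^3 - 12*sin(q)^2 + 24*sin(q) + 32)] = (4*sin(q)^3 + 11*sin(q)^2 - 8*sin(q) - 42)/(4*(sin(q) + 1)^2*(sin(q) + 4)^3)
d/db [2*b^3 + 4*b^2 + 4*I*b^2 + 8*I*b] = 6*b^2 + 8*b*(1 + I) + 8*I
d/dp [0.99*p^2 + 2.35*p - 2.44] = 1.98*p + 2.35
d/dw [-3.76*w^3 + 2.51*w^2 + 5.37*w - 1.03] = -11.28*w^2 + 5.02*w + 5.37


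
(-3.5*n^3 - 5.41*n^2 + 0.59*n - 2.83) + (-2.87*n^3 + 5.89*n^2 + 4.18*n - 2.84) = -6.37*n^3 + 0.48*n^2 + 4.77*n - 5.67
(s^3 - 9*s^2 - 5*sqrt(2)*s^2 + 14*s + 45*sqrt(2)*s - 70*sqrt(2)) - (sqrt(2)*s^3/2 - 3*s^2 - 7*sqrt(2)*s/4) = -sqrt(2)*s^3/2 + s^3 - 5*sqrt(2)*s^2 - 6*s^2 + 14*s + 187*sqrt(2)*s/4 - 70*sqrt(2)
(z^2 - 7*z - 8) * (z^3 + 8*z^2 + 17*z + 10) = z^5 + z^4 - 47*z^3 - 173*z^2 - 206*z - 80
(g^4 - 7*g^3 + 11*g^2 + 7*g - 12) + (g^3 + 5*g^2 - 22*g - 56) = g^4 - 6*g^3 + 16*g^2 - 15*g - 68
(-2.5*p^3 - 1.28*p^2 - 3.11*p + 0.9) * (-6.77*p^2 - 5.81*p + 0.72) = 16.925*p^5 + 23.1906*p^4 + 26.6915*p^3 + 11.0545*p^2 - 7.4682*p + 0.648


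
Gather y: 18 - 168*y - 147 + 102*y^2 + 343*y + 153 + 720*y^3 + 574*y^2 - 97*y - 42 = 720*y^3 + 676*y^2 + 78*y - 18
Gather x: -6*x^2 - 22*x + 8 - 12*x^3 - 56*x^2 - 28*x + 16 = -12*x^3 - 62*x^2 - 50*x + 24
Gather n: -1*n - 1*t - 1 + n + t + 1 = 0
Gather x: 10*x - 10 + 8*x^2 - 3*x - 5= 8*x^2 + 7*x - 15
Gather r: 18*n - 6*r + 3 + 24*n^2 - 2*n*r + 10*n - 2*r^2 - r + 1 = 24*n^2 + 28*n - 2*r^2 + r*(-2*n - 7) + 4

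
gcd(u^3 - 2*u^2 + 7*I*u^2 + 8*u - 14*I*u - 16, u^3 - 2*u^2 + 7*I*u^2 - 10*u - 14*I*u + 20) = u - 2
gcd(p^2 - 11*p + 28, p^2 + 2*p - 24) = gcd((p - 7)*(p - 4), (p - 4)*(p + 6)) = p - 4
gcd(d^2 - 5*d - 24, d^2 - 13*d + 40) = d - 8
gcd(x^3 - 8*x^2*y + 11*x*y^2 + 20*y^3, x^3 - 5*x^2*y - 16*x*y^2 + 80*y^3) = x^2 - 9*x*y + 20*y^2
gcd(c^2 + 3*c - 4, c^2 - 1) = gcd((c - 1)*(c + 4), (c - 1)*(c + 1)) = c - 1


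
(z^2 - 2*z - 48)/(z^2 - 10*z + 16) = (z + 6)/(z - 2)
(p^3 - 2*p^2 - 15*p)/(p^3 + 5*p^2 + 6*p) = (p - 5)/(p + 2)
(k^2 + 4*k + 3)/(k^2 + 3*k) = (k + 1)/k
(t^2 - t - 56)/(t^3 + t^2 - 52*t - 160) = (t + 7)/(t^2 + 9*t + 20)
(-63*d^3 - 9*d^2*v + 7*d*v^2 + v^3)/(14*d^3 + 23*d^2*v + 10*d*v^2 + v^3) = (-9*d^2 + v^2)/(2*d^2 + 3*d*v + v^2)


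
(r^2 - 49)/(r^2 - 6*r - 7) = (r + 7)/(r + 1)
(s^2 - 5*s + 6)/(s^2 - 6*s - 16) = (-s^2 + 5*s - 6)/(-s^2 + 6*s + 16)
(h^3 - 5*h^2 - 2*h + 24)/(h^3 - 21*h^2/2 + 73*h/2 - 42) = 2*(h + 2)/(2*h - 7)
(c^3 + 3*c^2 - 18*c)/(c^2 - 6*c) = (c^2 + 3*c - 18)/(c - 6)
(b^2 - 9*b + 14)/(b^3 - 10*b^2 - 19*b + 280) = (b - 2)/(b^2 - 3*b - 40)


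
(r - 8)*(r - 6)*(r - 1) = r^3 - 15*r^2 + 62*r - 48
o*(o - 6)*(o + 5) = o^3 - o^2 - 30*o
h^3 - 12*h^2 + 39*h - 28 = (h - 7)*(h - 4)*(h - 1)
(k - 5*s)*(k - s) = k^2 - 6*k*s + 5*s^2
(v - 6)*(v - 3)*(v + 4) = v^3 - 5*v^2 - 18*v + 72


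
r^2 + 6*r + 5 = (r + 1)*(r + 5)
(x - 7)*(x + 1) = x^2 - 6*x - 7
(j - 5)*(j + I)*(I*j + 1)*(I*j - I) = -j^4 + 6*j^3 - 6*j^2 + 6*j - 5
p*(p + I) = p^2 + I*p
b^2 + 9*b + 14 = (b + 2)*(b + 7)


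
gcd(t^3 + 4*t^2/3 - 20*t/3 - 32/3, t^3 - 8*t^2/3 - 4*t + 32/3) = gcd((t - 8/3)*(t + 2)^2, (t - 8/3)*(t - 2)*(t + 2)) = t^2 - 2*t/3 - 16/3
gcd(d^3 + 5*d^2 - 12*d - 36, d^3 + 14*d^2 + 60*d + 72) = d^2 + 8*d + 12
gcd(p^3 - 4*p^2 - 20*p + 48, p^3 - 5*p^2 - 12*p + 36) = p^2 - 8*p + 12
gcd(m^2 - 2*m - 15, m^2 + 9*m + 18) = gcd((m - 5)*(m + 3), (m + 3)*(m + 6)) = m + 3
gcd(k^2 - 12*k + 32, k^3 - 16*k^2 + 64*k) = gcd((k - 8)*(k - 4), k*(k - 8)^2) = k - 8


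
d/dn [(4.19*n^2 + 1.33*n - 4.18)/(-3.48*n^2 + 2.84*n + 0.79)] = (16.528*n^2 - 22.4726*n + 12.9219)/(12.1104*n^4 - 19.7664*n^3 + 2.5672*n^2 + 4.4872*n + 0.6241)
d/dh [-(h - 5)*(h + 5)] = -2*h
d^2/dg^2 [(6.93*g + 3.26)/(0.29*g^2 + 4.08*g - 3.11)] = ((0.58*g + 4.08)*(1.16*g + 8.16)*(6.93*g + 3.26) - (12.0582*g + 58.4396)*(0.29*g^2 + 4.08*g - 3.11))/(0.29*g^2 + 4.08*g - 3.11)^3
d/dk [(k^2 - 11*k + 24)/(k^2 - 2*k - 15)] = 3*(3*k^2 - 26*k + 71)/(k^4 - 4*k^3 - 26*k^2 + 60*k + 225)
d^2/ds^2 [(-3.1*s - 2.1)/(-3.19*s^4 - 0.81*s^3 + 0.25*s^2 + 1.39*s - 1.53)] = (378.55092*s^7 + 555.55764*s^6 + 160.15566*s^5 + 65.09598*s^4 - 339.28576*s^3 - 182.49444*s^2 - 4.12218*s + 22.90686)/(32.461759*s^12 + 24.727923*s^11 - 1.353198*s^10 - 45.778746*s^9 + 25.264623*s^8 + 27.78729*s^7 + 15.853871*s^6 - 38.12961*s^5 + 10.904451*s^4 + 6.192818*s^3 + 7.112664*s^2 - 9.761553*s + 3.581577)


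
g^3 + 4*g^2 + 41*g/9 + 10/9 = (g + 1/3)*(g + 5/3)*(g + 2)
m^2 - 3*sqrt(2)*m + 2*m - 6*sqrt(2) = (m + 2)*(m - 3*sqrt(2))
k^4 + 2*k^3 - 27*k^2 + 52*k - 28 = (k - 2)^2*(k - 1)*(k + 7)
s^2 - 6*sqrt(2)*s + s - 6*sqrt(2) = (s + 1)*(s - 6*sqrt(2))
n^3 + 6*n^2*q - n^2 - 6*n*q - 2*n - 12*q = (n - 2)*(n + 1)*(n + 6*q)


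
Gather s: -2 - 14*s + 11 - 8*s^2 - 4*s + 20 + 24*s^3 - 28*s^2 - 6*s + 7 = 24*s^3 - 36*s^2 - 24*s + 36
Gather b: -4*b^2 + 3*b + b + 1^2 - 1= -4*b^2 + 4*b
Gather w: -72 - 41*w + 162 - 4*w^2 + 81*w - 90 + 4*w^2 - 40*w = 0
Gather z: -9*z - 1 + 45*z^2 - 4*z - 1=45*z^2 - 13*z - 2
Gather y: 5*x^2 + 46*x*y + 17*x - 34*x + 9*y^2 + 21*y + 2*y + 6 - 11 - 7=5*x^2 - 17*x + 9*y^2 + y*(46*x + 23) - 12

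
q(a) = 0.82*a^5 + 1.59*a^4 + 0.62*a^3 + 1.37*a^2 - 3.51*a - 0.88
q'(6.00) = 6767.25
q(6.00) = 8598.26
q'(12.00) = 96304.89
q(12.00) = 238238.12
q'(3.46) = 879.29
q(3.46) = 663.56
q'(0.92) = 8.47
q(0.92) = -0.79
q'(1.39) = 36.28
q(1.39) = 8.74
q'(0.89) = 7.46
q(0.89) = -1.03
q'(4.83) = 3001.13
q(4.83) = 3104.83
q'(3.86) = 1310.75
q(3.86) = 1097.29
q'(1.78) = 84.29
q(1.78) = 31.32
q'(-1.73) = 1.11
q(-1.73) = 7.62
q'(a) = 4.1*a^4 + 6.36*a^3 + 1.86*a^2 + 2.74*a - 3.51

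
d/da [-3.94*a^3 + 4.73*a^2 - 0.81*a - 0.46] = -11.82*a^2 + 9.46*a - 0.81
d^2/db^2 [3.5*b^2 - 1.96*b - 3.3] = 7.00000000000000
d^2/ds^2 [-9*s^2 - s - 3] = -18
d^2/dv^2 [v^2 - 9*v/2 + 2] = 2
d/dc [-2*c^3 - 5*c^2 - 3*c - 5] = -6*c^2 - 10*c - 3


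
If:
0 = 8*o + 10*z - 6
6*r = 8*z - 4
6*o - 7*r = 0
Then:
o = 7/101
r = 6/101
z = 55/101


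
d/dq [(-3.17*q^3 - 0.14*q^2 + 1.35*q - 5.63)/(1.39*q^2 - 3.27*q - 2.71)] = (-4.4063*q^4 + 20.7318*q^3 + 24.3534*q^2 + 16.4102*q - 22.0686)/(1.9321*q^4 - 9.0906*q^3 + 3.1591*q^2 + 17.7234*q + 7.3441)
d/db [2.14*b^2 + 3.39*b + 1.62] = 4.28*b + 3.39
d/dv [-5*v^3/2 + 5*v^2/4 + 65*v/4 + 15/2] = -15*v^2/2 + 5*v/2 + 65/4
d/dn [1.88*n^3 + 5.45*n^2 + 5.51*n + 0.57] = 5.64*n^2 + 10.9*n + 5.51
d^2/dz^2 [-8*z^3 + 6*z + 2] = -48*z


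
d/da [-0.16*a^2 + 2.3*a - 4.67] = 2.3 - 0.32*a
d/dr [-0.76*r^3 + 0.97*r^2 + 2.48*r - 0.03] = -2.28*r^2 + 1.94*r + 2.48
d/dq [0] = 0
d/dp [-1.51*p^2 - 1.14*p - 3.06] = -3.02*p - 1.14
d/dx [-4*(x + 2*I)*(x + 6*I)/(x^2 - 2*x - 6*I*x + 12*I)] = (x^2*(8 + 56*I) + x*(-96 - 96*I) + 480 + 288*I)/(x^4 + x^3*(-4 - 12*I) + x^2*(-32 + 48*I) + x*(144 - 48*I) - 144)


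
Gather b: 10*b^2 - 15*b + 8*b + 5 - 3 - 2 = 10*b^2 - 7*b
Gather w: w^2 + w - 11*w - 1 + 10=w^2 - 10*w + 9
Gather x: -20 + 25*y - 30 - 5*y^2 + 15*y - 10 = -5*y^2 + 40*y - 60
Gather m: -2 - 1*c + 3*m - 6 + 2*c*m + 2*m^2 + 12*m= -c + 2*m^2 + m*(2*c + 15) - 8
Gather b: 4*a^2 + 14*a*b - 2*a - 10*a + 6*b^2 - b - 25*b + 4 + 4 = 4*a^2 - 12*a + 6*b^2 + b*(14*a - 26) + 8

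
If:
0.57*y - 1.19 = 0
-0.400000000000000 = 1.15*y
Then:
No Solution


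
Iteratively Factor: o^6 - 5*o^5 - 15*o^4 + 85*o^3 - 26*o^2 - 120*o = (o)*(o^5 - 5*o^4 - 15*o^3 + 85*o^2 - 26*o - 120) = o*(o - 5)*(o^4 - 15*o^2 + 10*o + 24) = o*(o - 5)*(o - 3)*(o^3 + 3*o^2 - 6*o - 8) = o*(o - 5)*(o - 3)*(o + 4)*(o^2 - o - 2) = o*(o - 5)*(o - 3)*(o - 2)*(o + 4)*(o + 1)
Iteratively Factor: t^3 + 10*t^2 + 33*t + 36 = (t + 3)*(t^2 + 7*t + 12) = (t + 3)^2*(t + 4)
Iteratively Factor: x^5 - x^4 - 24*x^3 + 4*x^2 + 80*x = (x + 4)*(x^4 - 5*x^3 - 4*x^2 + 20*x) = x*(x + 4)*(x^3 - 5*x^2 - 4*x + 20) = x*(x - 2)*(x + 4)*(x^2 - 3*x - 10) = x*(x - 2)*(x + 2)*(x + 4)*(x - 5)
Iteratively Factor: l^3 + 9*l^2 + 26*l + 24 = (l + 3)*(l^2 + 6*l + 8) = (l + 3)*(l + 4)*(l + 2)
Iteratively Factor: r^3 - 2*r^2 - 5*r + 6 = (r - 3)*(r^2 + r - 2) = (r - 3)*(r + 2)*(r - 1)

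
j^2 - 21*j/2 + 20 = (j - 8)*(j - 5/2)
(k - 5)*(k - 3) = k^2 - 8*k + 15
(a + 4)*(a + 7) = a^2 + 11*a + 28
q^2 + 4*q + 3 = (q + 1)*(q + 3)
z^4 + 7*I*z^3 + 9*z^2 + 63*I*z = z*(z - 3*I)*(z + 3*I)*(z + 7*I)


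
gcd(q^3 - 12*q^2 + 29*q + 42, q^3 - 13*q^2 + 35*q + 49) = q^2 - 6*q - 7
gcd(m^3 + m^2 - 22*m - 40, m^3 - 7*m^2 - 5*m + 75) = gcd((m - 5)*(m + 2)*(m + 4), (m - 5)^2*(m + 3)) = m - 5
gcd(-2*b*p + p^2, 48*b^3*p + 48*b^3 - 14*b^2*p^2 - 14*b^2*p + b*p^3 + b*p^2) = 1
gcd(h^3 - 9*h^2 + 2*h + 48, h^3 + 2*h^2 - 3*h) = 1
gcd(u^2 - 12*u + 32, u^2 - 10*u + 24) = u - 4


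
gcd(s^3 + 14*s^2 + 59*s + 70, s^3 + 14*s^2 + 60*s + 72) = s + 2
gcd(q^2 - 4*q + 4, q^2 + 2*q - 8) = q - 2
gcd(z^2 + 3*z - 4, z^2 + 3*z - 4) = z^2 + 3*z - 4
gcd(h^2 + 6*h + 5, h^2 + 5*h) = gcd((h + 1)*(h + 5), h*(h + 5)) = h + 5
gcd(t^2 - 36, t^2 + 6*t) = t + 6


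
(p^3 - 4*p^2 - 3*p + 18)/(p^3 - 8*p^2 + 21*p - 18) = (p + 2)/(p - 2)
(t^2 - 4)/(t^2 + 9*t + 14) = (t - 2)/(t + 7)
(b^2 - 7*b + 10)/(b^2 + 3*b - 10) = (b - 5)/(b + 5)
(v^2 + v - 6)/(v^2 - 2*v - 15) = (v - 2)/(v - 5)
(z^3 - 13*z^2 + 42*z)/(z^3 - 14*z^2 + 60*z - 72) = z*(z - 7)/(z^2 - 8*z + 12)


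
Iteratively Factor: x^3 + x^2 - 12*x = (x - 3)*(x^2 + 4*x) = x*(x - 3)*(x + 4)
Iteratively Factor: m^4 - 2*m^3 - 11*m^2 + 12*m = (m)*(m^3 - 2*m^2 - 11*m + 12) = m*(m - 1)*(m^2 - m - 12) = m*(m - 1)*(m + 3)*(m - 4)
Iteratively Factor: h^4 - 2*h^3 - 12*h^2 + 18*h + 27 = (h - 3)*(h^3 + h^2 - 9*h - 9) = (h - 3)*(h + 1)*(h^2 - 9) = (h - 3)*(h + 1)*(h + 3)*(h - 3)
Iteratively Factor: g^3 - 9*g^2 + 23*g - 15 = (g - 1)*(g^2 - 8*g + 15) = (g - 5)*(g - 1)*(g - 3)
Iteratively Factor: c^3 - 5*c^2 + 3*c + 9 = (c - 3)*(c^2 - 2*c - 3) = (c - 3)^2*(c + 1)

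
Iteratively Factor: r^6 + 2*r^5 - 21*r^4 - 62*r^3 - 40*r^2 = (r)*(r^5 + 2*r^4 - 21*r^3 - 62*r^2 - 40*r) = r*(r + 2)*(r^4 - 21*r^2 - 20*r) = r^2*(r + 2)*(r^3 - 21*r - 20) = r^2*(r + 1)*(r + 2)*(r^2 - r - 20) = r^2*(r - 5)*(r + 1)*(r + 2)*(r + 4)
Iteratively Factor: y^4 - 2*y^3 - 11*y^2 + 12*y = (y - 4)*(y^3 + 2*y^2 - 3*y) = y*(y - 4)*(y^2 + 2*y - 3) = y*(y - 4)*(y + 3)*(y - 1)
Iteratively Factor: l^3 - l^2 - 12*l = (l - 4)*(l^2 + 3*l) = l*(l - 4)*(l + 3)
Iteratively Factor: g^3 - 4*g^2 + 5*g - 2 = (g - 1)*(g^2 - 3*g + 2) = (g - 2)*(g - 1)*(g - 1)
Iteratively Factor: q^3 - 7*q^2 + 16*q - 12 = (q - 3)*(q^2 - 4*q + 4) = (q - 3)*(q - 2)*(q - 2)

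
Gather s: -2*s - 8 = -2*s - 8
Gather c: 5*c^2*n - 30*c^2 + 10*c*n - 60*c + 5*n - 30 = c^2*(5*n - 30) + c*(10*n - 60) + 5*n - 30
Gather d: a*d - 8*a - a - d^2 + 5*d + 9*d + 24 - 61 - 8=-9*a - d^2 + d*(a + 14) - 45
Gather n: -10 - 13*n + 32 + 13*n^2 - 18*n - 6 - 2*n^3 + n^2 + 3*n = -2*n^3 + 14*n^2 - 28*n + 16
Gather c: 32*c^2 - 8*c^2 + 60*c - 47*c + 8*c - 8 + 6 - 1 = 24*c^2 + 21*c - 3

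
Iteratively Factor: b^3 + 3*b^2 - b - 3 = (b + 3)*(b^2 - 1) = (b - 1)*(b + 3)*(b + 1)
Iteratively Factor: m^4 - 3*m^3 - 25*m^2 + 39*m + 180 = (m - 5)*(m^3 + 2*m^2 - 15*m - 36) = (m - 5)*(m + 3)*(m^2 - m - 12) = (m - 5)*(m - 4)*(m + 3)*(m + 3)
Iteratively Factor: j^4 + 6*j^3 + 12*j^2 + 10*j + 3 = (j + 1)*(j^3 + 5*j^2 + 7*j + 3) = (j + 1)*(j + 3)*(j^2 + 2*j + 1) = (j + 1)^2*(j + 3)*(j + 1)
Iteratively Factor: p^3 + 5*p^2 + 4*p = (p + 4)*(p^2 + p) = (p + 1)*(p + 4)*(p)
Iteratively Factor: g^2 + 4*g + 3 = (g + 3)*(g + 1)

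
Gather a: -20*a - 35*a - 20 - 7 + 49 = 22 - 55*a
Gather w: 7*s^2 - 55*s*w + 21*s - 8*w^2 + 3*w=7*s^2 + 21*s - 8*w^2 + w*(3 - 55*s)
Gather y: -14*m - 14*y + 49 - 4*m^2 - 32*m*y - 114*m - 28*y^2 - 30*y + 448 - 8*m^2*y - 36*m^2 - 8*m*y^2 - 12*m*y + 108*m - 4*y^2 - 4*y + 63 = -40*m^2 - 20*m + y^2*(-8*m - 32) + y*(-8*m^2 - 44*m - 48) + 560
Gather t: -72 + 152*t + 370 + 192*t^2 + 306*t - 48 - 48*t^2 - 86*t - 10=144*t^2 + 372*t + 240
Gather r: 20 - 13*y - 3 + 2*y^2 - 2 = 2*y^2 - 13*y + 15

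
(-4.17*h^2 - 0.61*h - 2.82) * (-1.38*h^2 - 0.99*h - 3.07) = 5.7546*h^4 + 4.9701*h^3 + 17.2974*h^2 + 4.6645*h + 8.6574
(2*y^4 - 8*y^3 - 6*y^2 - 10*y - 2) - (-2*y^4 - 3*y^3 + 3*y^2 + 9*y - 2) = 4*y^4 - 5*y^3 - 9*y^2 - 19*y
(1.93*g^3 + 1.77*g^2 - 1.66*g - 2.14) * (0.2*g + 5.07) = 0.386*g^4 + 10.1391*g^3 + 8.6419*g^2 - 8.8442*g - 10.8498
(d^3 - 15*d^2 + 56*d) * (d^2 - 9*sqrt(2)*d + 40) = d^5 - 15*d^4 - 9*sqrt(2)*d^4 + 96*d^3 + 135*sqrt(2)*d^3 - 504*sqrt(2)*d^2 - 600*d^2 + 2240*d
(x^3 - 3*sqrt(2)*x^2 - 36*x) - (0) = x^3 - 3*sqrt(2)*x^2 - 36*x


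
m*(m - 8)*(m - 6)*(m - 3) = m^4 - 17*m^3 + 90*m^2 - 144*m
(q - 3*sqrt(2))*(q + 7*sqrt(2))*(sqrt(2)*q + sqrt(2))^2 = 2*q^4 + 4*q^3 + 8*sqrt(2)*q^3 - 82*q^2 + 16*sqrt(2)*q^2 - 168*q + 8*sqrt(2)*q - 84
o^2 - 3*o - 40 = (o - 8)*(o + 5)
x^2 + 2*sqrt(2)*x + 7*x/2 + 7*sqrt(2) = (x + 7/2)*(x + 2*sqrt(2))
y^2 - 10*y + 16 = (y - 8)*(y - 2)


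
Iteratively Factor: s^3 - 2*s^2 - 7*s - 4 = (s + 1)*(s^2 - 3*s - 4) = (s + 1)^2*(s - 4)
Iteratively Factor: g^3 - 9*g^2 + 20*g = (g)*(g^2 - 9*g + 20) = g*(g - 5)*(g - 4)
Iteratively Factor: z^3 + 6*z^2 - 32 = (z + 4)*(z^2 + 2*z - 8) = (z - 2)*(z + 4)*(z + 4)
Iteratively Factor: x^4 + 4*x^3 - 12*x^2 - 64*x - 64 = (x + 2)*(x^3 + 2*x^2 - 16*x - 32) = (x + 2)*(x + 4)*(x^2 - 2*x - 8) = (x - 4)*(x + 2)*(x + 4)*(x + 2)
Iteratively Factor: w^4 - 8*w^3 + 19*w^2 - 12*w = (w - 4)*(w^3 - 4*w^2 + 3*w) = (w - 4)*(w - 1)*(w^2 - 3*w) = w*(w - 4)*(w - 1)*(w - 3)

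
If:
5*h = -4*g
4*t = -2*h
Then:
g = 5*t/2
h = -2*t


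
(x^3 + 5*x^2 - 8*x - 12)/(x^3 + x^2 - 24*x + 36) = (x + 1)/(x - 3)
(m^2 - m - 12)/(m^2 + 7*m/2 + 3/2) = 2*(m - 4)/(2*m + 1)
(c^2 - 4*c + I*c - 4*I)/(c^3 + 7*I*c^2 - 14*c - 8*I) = (c - 4)/(c^2 + 6*I*c - 8)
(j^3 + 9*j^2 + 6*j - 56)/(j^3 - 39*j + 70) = (j + 4)/(j - 5)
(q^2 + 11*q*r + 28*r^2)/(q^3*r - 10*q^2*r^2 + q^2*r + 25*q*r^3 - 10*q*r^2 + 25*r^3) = (q^2 + 11*q*r + 28*r^2)/(r*(q^3 - 10*q^2*r + q^2 + 25*q*r^2 - 10*q*r + 25*r^2))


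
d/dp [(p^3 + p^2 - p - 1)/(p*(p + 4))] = (p^4 + 8*p^3 + 5*p^2 + 2*p + 4)/(p^2*(p^2 + 8*p + 16))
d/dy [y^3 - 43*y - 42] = 3*y^2 - 43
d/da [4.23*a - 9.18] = 4.23000000000000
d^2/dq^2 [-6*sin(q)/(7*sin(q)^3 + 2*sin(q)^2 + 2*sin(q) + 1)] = 6*(196*sin(q)^7 + 154*sin(q)^6 - 314*sin(q)^5 - 347*sin(q)^4 + 145*sin(q)^2 - sin(q) - 7*sin(3*q)^2 + 8*sin(3*q) - 2*sin(5*q) + 4)/(7*sin(q)^3 + 2*sin(q)^2 + 2*sin(q) + 1)^3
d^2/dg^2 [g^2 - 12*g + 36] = 2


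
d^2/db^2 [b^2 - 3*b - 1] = 2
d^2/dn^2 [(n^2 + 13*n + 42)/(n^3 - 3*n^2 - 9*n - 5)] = 2*(n^4 + 37*n^3 + 87*n^2 - 977*n + 2212)/(n^7 - 11*n^6 + 21*n^5 + 89*n^4 - 109*n^3 - 465*n^2 - 425*n - 125)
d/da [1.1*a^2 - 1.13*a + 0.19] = 2.2*a - 1.13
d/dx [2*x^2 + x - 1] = 4*x + 1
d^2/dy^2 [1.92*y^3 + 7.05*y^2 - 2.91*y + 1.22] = 11.52*y + 14.1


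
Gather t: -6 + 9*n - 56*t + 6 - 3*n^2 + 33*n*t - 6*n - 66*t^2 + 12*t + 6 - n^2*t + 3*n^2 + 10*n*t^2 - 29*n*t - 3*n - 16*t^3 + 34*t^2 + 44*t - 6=-16*t^3 + t^2*(10*n - 32) + t*(-n^2 + 4*n)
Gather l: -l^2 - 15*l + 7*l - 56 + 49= -l^2 - 8*l - 7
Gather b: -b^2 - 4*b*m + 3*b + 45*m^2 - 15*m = -b^2 + b*(3 - 4*m) + 45*m^2 - 15*m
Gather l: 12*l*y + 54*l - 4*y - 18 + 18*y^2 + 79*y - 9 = l*(12*y + 54) + 18*y^2 + 75*y - 27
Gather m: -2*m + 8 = 8 - 2*m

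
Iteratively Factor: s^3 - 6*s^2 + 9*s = (s - 3)*(s^2 - 3*s) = s*(s - 3)*(s - 3)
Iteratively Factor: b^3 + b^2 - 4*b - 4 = (b - 2)*(b^2 + 3*b + 2) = (b - 2)*(b + 2)*(b + 1)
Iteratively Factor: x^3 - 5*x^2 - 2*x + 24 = (x - 4)*(x^2 - x - 6) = (x - 4)*(x - 3)*(x + 2)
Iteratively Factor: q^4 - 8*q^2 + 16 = (q - 2)*(q^3 + 2*q^2 - 4*q - 8) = (q - 2)*(q + 2)*(q^2 - 4) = (q - 2)*(q + 2)^2*(q - 2)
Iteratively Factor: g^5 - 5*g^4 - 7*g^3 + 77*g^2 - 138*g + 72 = (g + 4)*(g^4 - 9*g^3 + 29*g^2 - 39*g + 18) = (g - 3)*(g + 4)*(g^3 - 6*g^2 + 11*g - 6) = (g - 3)*(g - 2)*(g + 4)*(g^2 - 4*g + 3) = (g - 3)*(g - 2)*(g - 1)*(g + 4)*(g - 3)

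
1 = 1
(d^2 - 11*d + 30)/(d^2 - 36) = (d - 5)/(d + 6)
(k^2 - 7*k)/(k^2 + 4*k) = (k - 7)/(k + 4)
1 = 1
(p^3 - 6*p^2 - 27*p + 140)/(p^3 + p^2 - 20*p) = (p - 7)/p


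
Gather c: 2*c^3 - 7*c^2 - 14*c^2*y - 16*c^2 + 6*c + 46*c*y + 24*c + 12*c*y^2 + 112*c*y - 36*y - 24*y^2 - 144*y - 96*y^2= 2*c^3 + c^2*(-14*y - 23) + c*(12*y^2 + 158*y + 30) - 120*y^2 - 180*y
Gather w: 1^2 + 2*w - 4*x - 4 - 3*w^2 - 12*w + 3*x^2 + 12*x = -3*w^2 - 10*w + 3*x^2 + 8*x - 3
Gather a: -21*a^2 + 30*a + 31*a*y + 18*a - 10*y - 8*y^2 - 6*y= -21*a^2 + a*(31*y + 48) - 8*y^2 - 16*y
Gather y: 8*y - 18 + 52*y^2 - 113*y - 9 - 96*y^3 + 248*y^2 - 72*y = -96*y^3 + 300*y^2 - 177*y - 27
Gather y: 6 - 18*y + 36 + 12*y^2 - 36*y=12*y^2 - 54*y + 42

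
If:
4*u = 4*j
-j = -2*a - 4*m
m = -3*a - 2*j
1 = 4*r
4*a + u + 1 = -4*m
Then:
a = 9/2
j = -5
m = -7/2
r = 1/4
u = -5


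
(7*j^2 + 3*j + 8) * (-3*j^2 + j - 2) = -21*j^4 - 2*j^3 - 35*j^2 + 2*j - 16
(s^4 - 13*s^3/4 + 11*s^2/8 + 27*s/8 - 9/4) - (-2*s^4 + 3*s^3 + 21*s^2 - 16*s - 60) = 3*s^4 - 25*s^3/4 - 157*s^2/8 + 155*s/8 + 231/4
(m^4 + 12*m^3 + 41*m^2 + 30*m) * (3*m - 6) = 3*m^5 + 30*m^4 + 51*m^3 - 156*m^2 - 180*m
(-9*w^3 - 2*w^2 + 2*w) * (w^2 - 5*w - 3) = -9*w^5 + 43*w^4 + 39*w^3 - 4*w^2 - 6*w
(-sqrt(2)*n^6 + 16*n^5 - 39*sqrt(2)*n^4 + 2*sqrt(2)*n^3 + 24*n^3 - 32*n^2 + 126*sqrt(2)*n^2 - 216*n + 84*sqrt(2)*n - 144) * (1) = -sqrt(2)*n^6 + 16*n^5 - 39*sqrt(2)*n^4 + 2*sqrt(2)*n^3 + 24*n^3 - 32*n^2 + 126*sqrt(2)*n^2 - 216*n + 84*sqrt(2)*n - 144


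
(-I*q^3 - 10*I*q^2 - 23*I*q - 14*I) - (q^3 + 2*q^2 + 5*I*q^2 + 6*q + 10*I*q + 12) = -q^3 - I*q^3 - 2*q^2 - 15*I*q^2 - 6*q - 33*I*q - 12 - 14*I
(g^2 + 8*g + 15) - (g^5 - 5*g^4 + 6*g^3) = -g^5 + 5*g^4 - 6*g^3 + g^2 + 8*g + 15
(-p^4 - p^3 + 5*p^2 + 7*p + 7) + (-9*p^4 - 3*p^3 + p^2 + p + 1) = -10*p^4 - 4*p^3 + 6*p^2 + 8*p + 8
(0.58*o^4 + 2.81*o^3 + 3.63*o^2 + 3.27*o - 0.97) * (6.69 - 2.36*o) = -1.3688*o^5 - 2.7514*o^4 + 10.2321*o^3 + 16.5675*o^2 + 24.1655*o - 6.4893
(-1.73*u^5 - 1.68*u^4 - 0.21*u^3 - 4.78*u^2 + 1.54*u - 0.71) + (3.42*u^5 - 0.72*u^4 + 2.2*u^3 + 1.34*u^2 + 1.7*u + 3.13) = 1.69*u^5 - 2.4*u^4 + 1.99*u^3 - 3.44*u^2 + 3.24*u + 2.42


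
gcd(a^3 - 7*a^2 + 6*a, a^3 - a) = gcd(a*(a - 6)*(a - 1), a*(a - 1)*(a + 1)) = a^2 - a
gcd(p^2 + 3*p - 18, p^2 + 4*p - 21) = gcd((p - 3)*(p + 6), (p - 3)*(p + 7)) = p - 3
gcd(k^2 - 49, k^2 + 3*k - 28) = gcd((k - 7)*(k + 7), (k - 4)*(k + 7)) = k + 7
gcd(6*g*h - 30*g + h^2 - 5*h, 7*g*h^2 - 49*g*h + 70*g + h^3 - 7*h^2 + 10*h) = h - 5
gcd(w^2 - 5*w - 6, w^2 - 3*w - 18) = w - 6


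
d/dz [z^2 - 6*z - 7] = 2*z - 6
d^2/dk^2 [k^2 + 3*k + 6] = 2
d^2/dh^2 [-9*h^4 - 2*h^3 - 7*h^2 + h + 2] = -108*h^2 - 12*h - 14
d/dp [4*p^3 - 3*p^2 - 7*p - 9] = 12*p^2 - 6*p - 7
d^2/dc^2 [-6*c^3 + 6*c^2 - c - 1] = 12 - 36*c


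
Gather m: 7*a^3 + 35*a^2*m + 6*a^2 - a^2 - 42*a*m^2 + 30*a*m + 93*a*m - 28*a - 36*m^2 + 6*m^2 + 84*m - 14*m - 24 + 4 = 7*a^3 + 5*a^2 - 28*a + m^2*(-42*a - 30) + m*(35*a^2 + 123*a + 70) - 20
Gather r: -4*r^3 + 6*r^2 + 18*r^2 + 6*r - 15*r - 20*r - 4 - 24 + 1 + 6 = -4*r^3 + 24*r^2 - 29*r - 21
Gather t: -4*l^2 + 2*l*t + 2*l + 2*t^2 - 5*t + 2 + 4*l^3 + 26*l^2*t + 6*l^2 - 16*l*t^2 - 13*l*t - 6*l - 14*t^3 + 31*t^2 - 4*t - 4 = 4*l^3 + 2*l^2 - 4*l - 14*t^3 + t^2*(33 - 16*l) + t*(26*l^2 - 11*l - 9) - 2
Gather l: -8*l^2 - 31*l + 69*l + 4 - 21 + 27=-8*l^2 + 38*l + 10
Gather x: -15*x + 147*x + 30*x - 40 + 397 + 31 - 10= 162*x + 378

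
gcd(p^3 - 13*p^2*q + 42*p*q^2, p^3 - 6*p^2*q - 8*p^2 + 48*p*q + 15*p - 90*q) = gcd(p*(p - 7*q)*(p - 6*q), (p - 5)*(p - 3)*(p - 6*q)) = p - 6*q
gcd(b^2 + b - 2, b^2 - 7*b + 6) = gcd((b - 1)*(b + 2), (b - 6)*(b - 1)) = b - 1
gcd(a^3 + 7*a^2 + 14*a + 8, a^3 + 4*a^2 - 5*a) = 1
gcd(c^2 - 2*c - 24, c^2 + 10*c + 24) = c + 4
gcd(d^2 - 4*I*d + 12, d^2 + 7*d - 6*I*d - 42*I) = d - 6*I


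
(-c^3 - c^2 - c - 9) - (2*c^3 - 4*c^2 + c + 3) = -3*c^3 + 3*c^2 - 2*c - 12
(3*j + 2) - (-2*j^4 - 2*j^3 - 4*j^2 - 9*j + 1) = 2*j^4 + 2*j^3 + 4*j^2 + 12*j + 1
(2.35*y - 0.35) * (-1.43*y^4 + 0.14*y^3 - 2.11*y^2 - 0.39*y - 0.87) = -3.3605*y^5 + 0.8295*y^4 - 5.0075*y^3 - 0.178*y^2 - 1.908*y + 0.3045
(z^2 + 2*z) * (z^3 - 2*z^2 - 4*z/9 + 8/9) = z^5 - 40*z^3/9 + 16*z/9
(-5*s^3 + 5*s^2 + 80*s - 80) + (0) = -5*s^3 + 5*s^2 + 80*s - 80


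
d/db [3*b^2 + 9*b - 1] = 6*b + 9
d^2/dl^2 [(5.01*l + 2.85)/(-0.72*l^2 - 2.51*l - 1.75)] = (-(1.44*l + 2.51)*(2.88*l + 5.02)*(5.01*l + 2.85) + (21.6432*l + 29.2542)*(0.72*l^2 + 2.51*l + 1.75))/(0.72*l^2 + 2.51*l + 1.75)^3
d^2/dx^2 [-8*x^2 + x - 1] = -16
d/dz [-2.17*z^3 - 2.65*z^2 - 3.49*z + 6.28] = -6.51*z^2 - 5.3*z - 3.49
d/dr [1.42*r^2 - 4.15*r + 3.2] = 2.84*r - 4.15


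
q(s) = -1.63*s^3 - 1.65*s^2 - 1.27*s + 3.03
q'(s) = -4.89*s^2 - 3.3*s - 1.27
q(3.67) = -104.43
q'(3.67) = -79.24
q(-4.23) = 102.25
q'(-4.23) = -74.81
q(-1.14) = 4.75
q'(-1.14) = -3.86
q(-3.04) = 37.44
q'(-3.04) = -36.43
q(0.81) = 0.05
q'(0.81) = -7.15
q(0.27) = 2.53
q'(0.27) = -2.52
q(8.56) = -1151.11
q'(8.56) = -387.83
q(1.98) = -18.61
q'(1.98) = -26.97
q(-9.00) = 1069.08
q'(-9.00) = -367.66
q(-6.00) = 303.33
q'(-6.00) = -157.51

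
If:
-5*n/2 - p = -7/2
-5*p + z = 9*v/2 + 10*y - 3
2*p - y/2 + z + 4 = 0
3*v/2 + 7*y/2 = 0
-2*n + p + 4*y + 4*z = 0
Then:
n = 225/179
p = 64/179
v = -1463/179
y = 627/179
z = -1061/358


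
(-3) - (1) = -4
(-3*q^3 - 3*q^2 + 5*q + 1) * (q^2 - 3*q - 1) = -3*q^5 + 6*q^4 + 17*q^3 - 11*q^2 - 8*q - 1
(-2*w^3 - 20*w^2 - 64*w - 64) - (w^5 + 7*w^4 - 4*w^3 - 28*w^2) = -w^5 - 7*w^4 + 2*w^3 + 8*w^2 - 64*w - 64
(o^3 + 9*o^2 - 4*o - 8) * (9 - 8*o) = -8*o^4 - 63*o^3 + 113*o^2 + 28*o - 72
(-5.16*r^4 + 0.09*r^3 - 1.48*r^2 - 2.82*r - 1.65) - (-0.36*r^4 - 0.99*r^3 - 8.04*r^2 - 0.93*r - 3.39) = -4.8*r^4 + 1.08*r^3 + 6.56*r^2 - 1.89*r + 1.74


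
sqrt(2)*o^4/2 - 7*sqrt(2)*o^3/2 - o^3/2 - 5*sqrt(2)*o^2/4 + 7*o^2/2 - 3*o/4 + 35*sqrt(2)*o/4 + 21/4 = (o - 7)*(o - 3*sqrt(2)/2)*(o + sqrt(2)/2)*(sqrt(2)*o/2 + 1/2)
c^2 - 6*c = c*(c - 6)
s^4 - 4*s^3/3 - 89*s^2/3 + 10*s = s*(s - 6)*(s - 1/3)*(s + 5)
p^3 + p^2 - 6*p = p*(p - 2)*(p + 3)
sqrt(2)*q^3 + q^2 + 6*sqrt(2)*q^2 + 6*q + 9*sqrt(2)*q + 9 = (q + 3)^2*(sqrt(2)*q + 1)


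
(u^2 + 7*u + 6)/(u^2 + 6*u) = (u + 1)/u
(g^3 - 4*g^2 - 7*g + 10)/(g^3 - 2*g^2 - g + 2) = (g^2 - 3*g - 10)/(g^2 - g - 2)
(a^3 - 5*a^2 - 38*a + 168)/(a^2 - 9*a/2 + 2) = 2*(a^2 - a - 42)/(2*a - 1)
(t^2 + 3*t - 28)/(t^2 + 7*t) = (t - 4)/t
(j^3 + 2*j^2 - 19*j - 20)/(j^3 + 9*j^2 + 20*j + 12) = (j^2 + j - 20)/(j^2 + 8*j + 12)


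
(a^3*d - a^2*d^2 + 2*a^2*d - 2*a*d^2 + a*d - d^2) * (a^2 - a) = a^5*d - a^4*d^2 + a^4*d - a^3*d^2 - a^3*d + a^2*d^2 - a^2*d + a*d^2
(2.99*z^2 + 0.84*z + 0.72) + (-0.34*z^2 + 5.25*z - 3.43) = 2.65*z^2 + 6.09*z - 2.71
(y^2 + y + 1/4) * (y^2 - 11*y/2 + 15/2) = y^4 - 9*y^3/2 + 9*y^2/4 + 49*y/8 + 15/8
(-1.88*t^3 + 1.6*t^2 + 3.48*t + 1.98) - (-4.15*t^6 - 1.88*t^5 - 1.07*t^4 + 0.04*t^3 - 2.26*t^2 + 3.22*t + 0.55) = 4.15*t^6 + 1.88*t^5 + 1.07*t^4 - 1.92*t^3 + 3.86*t^2 + 0.26*t + 1.43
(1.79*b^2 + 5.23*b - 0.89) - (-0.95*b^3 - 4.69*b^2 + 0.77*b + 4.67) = 0.95*b^3 + 6.48*b^2 + 4.46*b - 5.56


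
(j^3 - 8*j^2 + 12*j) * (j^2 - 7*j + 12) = j^5 - 15*j^4 + 80*j^3 - 180*j^2 + 144*j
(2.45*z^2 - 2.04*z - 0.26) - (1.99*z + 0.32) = 2.45*z^2 - 4.03*z - 0.58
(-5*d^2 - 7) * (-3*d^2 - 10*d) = 15*d^4 + 50*d^3 + 21*d^2 + 70*d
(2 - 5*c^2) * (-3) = 15*c^2 - 6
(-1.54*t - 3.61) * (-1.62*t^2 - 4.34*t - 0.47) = 2.4948*t^3 + 12.5318*t^2 + 16.3912*t + 1.6967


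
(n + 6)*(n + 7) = n^2 + 13*n + 42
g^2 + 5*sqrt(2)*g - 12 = (g - sqrt(2))*(g + 6*sqrt(2))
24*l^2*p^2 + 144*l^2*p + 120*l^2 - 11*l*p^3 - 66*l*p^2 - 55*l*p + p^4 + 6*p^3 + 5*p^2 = (-8*l + p)*(-3*l + p)*(p + 1)*(p + 5)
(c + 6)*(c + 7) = c^2 + 13*c + 42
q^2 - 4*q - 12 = (q - 6)*(q + 2)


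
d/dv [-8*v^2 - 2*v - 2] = -16*v - 2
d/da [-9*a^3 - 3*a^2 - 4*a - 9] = -27*a^2 - 6*a - 4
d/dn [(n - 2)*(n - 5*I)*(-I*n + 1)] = -3*I*n^2 - 4*n*(2 - I) + 8 - 5*I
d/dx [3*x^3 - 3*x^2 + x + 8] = 9*x^2 - 6*x + 1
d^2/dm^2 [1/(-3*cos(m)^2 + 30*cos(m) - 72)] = (8*sin(m)^4 - 12*sin(m)^2 + 555*cos(m) - 15*cos(3*m) - 300)/(6*(cos(m) - 6)^3*(cos(m) - 4)^3)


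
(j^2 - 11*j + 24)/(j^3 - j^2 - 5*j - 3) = (j - 8)/(j^2 + 2*j + 1)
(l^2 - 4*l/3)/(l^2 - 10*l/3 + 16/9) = 3*l*(3*l - 4)/(9*l^2 - 30*l + 16)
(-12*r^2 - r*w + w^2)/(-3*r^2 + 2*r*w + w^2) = (4*r - w)/(r - w)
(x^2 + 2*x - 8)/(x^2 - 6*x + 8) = (x + 4)/(x - 4)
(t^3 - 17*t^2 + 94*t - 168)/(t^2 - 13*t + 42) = t - 4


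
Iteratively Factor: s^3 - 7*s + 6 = (s - 1)*(s^2 + s - 6) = (s - 1)*(s + 3)*(s - 2)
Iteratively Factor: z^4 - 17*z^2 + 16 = (z + 1)*(z^3 - z^2 - 16*z + 16) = (z - 4)*(z + 1)*(z^2 + 3*z - 4) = (z - 4)*(z + 1)*(z + 4)*(z - 1)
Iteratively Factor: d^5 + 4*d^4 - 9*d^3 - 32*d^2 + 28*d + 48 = (d + 1)*(d^4 + 3*d^3 - 12*d^2 - 20*d + 48) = (d - 2)*(d + 1)*(d^3 + 5*d^2 - 2*d - 24) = (d - 2)*(d + 1)*(d + 3)*(d^2 + 2*d - 8) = (d - 2)*(d + 1)*(d + 3)*(d + 4)*(d - 2)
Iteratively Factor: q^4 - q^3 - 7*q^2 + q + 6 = (q + 1)*(q^3 - 2*q^2 - 5*q + 6) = (q - 3)*(q + 1)*(q^2 + q - 2) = (q - 3)*(q + 1)*(q + 2)*(q - 1)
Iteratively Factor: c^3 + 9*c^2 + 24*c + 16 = (c + 4)*(c^2 + 5*c + 4) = (c + 1)*(c + 4)*(c + 4)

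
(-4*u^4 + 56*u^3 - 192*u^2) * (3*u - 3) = -12*u^5 + 180*u^4 - 744*u^3 + 576*u^2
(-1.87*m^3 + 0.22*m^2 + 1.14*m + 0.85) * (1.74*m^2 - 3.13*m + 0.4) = -3.2538*m^5 + 6.2359*m^4 + 0.547*m^3 - 2.0012*m^2 - 2.2045*m + 0.34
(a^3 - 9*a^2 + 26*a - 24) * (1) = a^3 - 9*a^2 + 26*a - 24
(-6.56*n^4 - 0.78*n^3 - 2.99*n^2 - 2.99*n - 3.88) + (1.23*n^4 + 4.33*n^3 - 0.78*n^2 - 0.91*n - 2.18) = -5.33*n^4 + 3.55*n^3 - 3.77*n^2 - 3.9*n - 6.06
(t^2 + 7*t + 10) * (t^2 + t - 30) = t^4 + 8*t^3 - 13*t^2 - 200*t - 300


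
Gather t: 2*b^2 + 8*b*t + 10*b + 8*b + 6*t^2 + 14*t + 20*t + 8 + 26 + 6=2*b^2 + 18*b + 6*t^2 + t*(8*b + 34) + 40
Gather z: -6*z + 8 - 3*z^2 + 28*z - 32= -3*z^2 + 22*z - 24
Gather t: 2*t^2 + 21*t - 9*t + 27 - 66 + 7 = 2*t^2 + 12*t - 32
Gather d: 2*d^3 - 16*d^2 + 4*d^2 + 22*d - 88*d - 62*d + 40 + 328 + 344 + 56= 2*d^3 - 12*d^2 - 128*d + 768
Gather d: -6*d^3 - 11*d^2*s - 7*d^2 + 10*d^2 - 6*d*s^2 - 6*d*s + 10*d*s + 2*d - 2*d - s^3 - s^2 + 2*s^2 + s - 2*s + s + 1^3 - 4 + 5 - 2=-6*d^3 + d^2*(3 - 11*s) + d*(-6*s^2 + 4*s) - s^3 + s^2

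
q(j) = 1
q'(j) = 0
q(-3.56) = 1.00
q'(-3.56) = 0.00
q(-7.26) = 1.00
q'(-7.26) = 0.00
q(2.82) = 1.00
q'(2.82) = 0.00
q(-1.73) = 1.00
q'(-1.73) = 0.00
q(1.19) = 1.00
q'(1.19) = 0.00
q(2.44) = 1.00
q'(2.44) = 0.00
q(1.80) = 1.00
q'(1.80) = 0.00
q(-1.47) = 1.00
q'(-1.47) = 0.00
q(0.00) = 1.00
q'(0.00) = 0.00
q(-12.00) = 1.00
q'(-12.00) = 0.00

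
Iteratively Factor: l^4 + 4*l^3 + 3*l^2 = (l)*(l^3 + 4*l^2 + 3*l) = l*(l + 3)*(l^2 + l) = l*(l + 1)*(l + 3)*(l)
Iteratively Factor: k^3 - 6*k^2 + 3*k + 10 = (k - 2)*(k^2 - 4*k - 5) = (k - 5)*(k - 2)*(k + 1)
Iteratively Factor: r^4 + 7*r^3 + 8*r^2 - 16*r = (r - 1)*(r^3 + 8*r^2 + 16*r) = r*(r - 1)*(r^2 + 8*r + 16) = r*(r - 1)*(r + 4)*(r + 4)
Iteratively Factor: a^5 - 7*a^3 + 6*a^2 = (a + 3)*(a^4 - 3*a^3 + 2*a^2) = a*(a + 3)*(a^3 - 3*a^2 + 2*a) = a*(a - 1)*(a + 3)*(a^2 - 2*a) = a^2*(a - 1)*(a + 3)*(a - 2)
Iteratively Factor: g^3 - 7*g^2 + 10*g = (g - 2)*(g^2 - 5*g) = (g - 5)*(g - 2)*(g)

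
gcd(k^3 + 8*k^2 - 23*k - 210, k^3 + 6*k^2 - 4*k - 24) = k + 6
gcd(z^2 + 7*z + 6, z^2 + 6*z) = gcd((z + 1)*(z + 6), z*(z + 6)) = z + 6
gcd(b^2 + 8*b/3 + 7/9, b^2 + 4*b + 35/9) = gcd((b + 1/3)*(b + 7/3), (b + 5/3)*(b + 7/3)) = b + 7/3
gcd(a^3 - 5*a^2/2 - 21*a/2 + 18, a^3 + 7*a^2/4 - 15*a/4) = a + 3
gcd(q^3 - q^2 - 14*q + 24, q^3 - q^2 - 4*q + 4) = q - 2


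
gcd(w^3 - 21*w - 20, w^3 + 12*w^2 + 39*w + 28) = w^2 + 5*w + 4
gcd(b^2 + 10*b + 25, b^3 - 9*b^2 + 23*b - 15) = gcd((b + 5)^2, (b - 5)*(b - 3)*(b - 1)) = 1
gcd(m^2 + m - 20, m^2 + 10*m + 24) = 1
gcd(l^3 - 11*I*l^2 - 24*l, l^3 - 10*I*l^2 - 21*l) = l^2 - 3*I*l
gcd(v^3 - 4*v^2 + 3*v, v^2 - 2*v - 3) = v - 3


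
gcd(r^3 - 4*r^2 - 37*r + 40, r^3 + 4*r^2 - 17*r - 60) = r + 5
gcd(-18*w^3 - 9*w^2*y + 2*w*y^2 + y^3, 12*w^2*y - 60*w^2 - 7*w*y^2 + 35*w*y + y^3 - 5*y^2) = -3*w + y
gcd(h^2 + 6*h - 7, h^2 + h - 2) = h - 1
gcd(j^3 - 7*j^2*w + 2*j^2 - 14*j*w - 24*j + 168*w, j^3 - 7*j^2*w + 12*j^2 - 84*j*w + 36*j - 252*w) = -j^2 + 7*j*w - 6*j + 42*w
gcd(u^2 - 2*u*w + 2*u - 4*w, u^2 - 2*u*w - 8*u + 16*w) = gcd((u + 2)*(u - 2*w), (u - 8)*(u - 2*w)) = u - 2*w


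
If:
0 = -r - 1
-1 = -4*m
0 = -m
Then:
No Solution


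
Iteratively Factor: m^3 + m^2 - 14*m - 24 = (m - 4)*(m^2 + 5*m + 6) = (m - 4)*(m + 2)*(m + 3)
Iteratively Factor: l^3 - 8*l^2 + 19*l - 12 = (l - 4)*(l^2 - 4*l + 3) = (l - 4)*(l - 1)*(l - 3)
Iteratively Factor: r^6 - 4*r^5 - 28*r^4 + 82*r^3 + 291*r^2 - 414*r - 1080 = (r + 3)*(r^5 - 7*r^4 - 7*r^3 + 103*r^2 - 18*r - 360) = (r + 2)*(r + 3)*(r^4 - 9*r^3 + 11*r^2 + 81*r - 180) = (r + 2)*(r + 3)^2*(r^3 - 12*r^2 + 47*r - 60) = (r - 3)*(r + 2)*(r + 3)^2*(r^2 - 9*r + 20) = (r - 4)*(r - 3)*(r + 2)*(r + 3)^2*(r - 5)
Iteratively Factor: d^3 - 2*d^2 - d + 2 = (d + 1)*(d^2 - 3*d + 2) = (d - 2)*(d + 1)*(d - 1)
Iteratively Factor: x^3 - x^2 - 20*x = (x - 5)*(x^2 + 4*x) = (x - 5)*(x + 4)*(x)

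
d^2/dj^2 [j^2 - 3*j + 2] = 2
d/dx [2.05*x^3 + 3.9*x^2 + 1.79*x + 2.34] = 6.15*x^2 + 7.8*x + 1.79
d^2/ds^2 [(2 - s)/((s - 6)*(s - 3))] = 2*(-s^3 + 6*s^2 - 36)/(s^6 - 27*s^5 + 297*s^4 - 1701*s^3 + 5346*s^2 - 8748*s + 5832)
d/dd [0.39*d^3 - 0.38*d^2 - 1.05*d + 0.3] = 1.17*d^2 - 0.76*d - 1.05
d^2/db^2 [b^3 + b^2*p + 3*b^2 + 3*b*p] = 6*b + 2*p + 6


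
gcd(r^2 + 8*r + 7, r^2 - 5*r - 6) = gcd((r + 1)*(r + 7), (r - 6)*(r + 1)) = r + 1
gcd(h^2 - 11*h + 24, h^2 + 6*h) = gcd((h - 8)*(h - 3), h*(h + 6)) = 1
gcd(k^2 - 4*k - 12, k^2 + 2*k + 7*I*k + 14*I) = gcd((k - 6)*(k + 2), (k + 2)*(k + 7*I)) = k + 2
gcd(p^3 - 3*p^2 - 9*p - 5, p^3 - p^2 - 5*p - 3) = p^2 + 2*p + 1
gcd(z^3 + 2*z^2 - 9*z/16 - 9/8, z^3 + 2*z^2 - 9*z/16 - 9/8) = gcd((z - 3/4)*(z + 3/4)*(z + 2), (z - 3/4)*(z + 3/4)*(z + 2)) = z^3 + 2*z^2 - 9*z/16 - 9/8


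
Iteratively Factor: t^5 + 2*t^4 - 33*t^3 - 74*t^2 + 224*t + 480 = (t + 4)*(t^4 - 2*t^3 - 25*t^2 + 26*t + 120) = (t + 4)^2*(t^3 - 6*t^2 - t + 30) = (t - 3)*(t + 4)^2*(t^2 - 3*t - 10) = (t - 3)*(t + 2)*(t + 4)^2*(t - 5)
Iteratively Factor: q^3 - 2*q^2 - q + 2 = (q + 1)*(q^2 - 3*q + 2) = (q - 2)*(q + 1)*(q - 1)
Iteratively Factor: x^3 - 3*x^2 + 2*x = (x - 1)*(x^2 - 2*x) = x*(x - 1)*(x - 2)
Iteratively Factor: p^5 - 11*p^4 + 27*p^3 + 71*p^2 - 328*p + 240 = (p - 4)*(p^4 - 7*p^3 - p^2 + 67*p - 60) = (p - 4)*(p - 1)*(p^3 - 6*p^2 - 7*p + 60) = (p - 4)^2*(p - 1)*(p^2 - 2*p - 15) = (p - 4)^2*(p - 1)*(p + 3)*(p - 5)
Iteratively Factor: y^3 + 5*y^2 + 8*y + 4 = (y + 2)*(y^2 + 3*y + 2) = (y + 2)^2*(y + 1)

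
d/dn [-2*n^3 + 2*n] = 2 - 6*n^2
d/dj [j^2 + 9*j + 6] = 2*j + 9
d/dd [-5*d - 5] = -5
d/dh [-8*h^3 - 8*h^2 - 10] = 8*h*(-3*h - 2)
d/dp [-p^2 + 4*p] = 4 - 2*p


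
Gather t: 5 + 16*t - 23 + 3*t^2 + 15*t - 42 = 3*t^2 + 31*t - 60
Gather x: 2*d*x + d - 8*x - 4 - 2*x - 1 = d + x*(2*d - 10) - 5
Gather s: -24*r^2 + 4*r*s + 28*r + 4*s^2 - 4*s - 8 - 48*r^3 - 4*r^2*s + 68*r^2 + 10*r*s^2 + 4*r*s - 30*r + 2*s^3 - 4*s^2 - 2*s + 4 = -48*r^3 + 44*r^2 + 10*r*s^2 - 2*r + 2*s^3 + s*(-4*r^2 + 8*r - 6) - 4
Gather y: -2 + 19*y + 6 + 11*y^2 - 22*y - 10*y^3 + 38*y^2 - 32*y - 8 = -10*y^3 + 49*y^2 - 35*y - 4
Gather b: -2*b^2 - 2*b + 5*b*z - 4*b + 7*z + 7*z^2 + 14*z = -2*b^2 + b*(5*z - 6) + 7*z^2 + 21*z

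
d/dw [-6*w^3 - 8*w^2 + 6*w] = -18*w^2 - 16*w + 6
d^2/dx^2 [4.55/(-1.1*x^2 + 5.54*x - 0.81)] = (11.011*x^2 - 55.4554*x - 4.55*(2.2*x - 5.54)*(4.4*x - 11.08) + 8.1081)/(1.1*x^2 - 5.54*x + 0.81)^3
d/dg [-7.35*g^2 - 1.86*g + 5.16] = -14.7*g - 1.86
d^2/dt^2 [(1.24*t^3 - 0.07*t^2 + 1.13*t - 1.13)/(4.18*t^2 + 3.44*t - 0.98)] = (2.8421709430404e-14*t^5 + 5.6843418860808e-14*t^4 + 81.007112*t^3 - 145.265088*t^2 - 62.572008*t - 28.517344)/(73.034632*t^6 + 180.315168*t^5 + 97.024488*t^4 - 43.842112*t^3 - 22.747368*t^2 + 9.911328*t - 0.941192)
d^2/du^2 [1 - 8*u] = 0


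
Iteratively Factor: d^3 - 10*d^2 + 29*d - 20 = (d - 5)*(d^2 - 5*d + 4) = (d - 5)*(d - 4)*(d - 1)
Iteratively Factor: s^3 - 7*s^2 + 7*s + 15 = (s - 5)*(s^2 - 2*s - 3) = (s - 5)*(s - 3)*(s + 1)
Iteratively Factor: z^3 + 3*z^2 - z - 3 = (z + 3)*(z^2 - 1) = (z - 1)*(z + 3)*(z + 1)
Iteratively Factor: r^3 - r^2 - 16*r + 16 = (r + 4)*(r^2 - 5*r + 4) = (r - 1)*(r + 4)*(r - 4)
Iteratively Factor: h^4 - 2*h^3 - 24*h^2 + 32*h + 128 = (h - 4)*(h^3 + 2*h^2 - 16*h - 32) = (h - 4)*(h + 2)*(h^2 - 16) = (h - 4)*(h + 2)*(h + 4)*(h - 4)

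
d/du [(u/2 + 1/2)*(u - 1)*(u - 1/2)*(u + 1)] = 2*u^3 + 3*u^2/4 - 3*u/2 - 1/4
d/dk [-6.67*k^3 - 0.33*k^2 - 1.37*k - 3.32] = -20.01*k^2 - 0.66*k - 1.37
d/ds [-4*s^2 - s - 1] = -8*s - 1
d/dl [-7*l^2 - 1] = -14*l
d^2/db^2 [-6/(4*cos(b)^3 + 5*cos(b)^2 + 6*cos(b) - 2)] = 12*(-4*(6*cos(b)^2 + 5*cos(b) + 3)^2*sin(b)^2 - 72*cos(b)^6 - 130*cos(b)^5 - 122*cos(b)^4 + 41*cos(b)^3 + 99*cos(b)^2 + 12*cos(b) - 10)/(4*cos(b)^3 + 5*cos(b)^2 + 6*cos(b) - 2)^3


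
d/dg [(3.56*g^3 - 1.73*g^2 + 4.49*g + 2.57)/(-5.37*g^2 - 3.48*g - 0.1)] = (-19.1172*g^4 - 24.7776*g^3 + 29.0637*g^2 + 27.9478*g + 8.4946)/(28.8369*g^4 + 37.3752*g^3 + 13.1844*g^2 + 0.696*g + 0.01)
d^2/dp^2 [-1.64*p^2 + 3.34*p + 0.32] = -3.28000000000000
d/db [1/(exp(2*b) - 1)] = -1/(2*sinh(b)^2)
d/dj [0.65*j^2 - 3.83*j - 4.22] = 1.3*j - 3.83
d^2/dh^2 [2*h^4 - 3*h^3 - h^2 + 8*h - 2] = 24*h^2 - 18*h - 2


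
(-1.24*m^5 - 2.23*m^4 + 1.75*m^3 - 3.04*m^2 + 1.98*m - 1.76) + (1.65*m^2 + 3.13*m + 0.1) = -1.24*m^5 - 2.23*m^4 + 1.75*m^3 - 1.39*m^2 + 5.11*m - 1.66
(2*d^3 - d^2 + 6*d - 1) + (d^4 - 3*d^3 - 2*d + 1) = d^4 - d^3 - d^2 + 4*d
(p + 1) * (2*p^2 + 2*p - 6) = 2*p^3 + 4*p^2 - 4*p - 6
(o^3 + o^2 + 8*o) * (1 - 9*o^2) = -9*o^5 - 9*o^4 - 71*o^3 + o^2 + 8*o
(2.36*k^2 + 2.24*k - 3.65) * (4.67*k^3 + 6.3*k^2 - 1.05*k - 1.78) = 11.0212*k^5 + 25.3288*k^4 - 5.4115*k^3 - 29.5478*k^2 - 0.154700000000001*k + 6.497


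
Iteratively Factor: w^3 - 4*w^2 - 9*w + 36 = (w - 3)*(w^2 - w - 12) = (w - 3)*(w + 3)*(w - 4)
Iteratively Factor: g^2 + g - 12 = (g + 4)*(g - 3)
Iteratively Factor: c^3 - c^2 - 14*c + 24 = (c - 3)*(c^2 + 2*c - 8) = (c - 3)*(c - 2)*(c + 4)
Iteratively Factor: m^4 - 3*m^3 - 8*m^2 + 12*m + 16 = (m + 1)*(m^3 - 4*m^2 - 4*m + 16) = (m - 4)*(m + 1)*(m^2 - 4) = (m - 4)*(m + 1)*(m + 2)*(m - 2)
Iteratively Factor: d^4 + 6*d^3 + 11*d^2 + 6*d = (d + 2)*(d^3 + 4*d^2 + 3*d) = d*(d + 2)*(d^2 + 4*d + 3) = d*(d + 1)*(d + 2)*(d + 3)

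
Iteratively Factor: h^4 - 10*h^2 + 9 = (h + 3)*(h^3 - 3*h^2 - h + 3) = (h - 1)*(h + 3)*(h^2 - 2*h - 3) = (h - 3)*(h - 1)*(h + 3)*(h + 1)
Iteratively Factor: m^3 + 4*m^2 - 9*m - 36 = (m + 3)*(m^2 + m - 12) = (m - 3)*(m + 3)*(m + 4)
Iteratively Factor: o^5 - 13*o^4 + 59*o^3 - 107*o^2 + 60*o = (o - 5)*(o^4 - 8*o^3 + 19*o^2 - 12*o) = o*(o - 5)*(o^3 - 8*o^2 + 19*o - 12) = o*(o - 5)*(o - 3)*(o^2 - 5*o + 4) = o*(o - 5)*(o - 4)*(o - 3)*(o - 1)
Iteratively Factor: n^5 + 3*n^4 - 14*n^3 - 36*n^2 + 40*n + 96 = (n + 2)*(n^4 + n^3 - 16*n^2 - 4*n + 48) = (n + 2)^2*(n^3 - n^2 - 14*n + 24) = (n - 3)*(n + 2)^2*(n^2 + 2*n - 8) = (n - 3)*(n + 2)^2*(n + 4)*(n - 2)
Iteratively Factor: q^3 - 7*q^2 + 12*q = (q)*(q^2 - 7*q + 12) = q*(q - 3)*(q - 4)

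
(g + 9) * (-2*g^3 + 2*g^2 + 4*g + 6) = -2*g^4 - 16*g^3 + 22*g^2 + 42*g + 54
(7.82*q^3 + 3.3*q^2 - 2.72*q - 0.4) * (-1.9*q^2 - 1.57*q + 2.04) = -14.858*q^5 - 18.5474*q^4 + 15.9398*q^3 + 11.7624*q^2 - 4.9208*q - 0.816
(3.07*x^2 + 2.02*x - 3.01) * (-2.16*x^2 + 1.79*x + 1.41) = -6.6312*x^4 + 1.1321*x^3 + 14.4461*x^2 - 2.5397*x - 4.2441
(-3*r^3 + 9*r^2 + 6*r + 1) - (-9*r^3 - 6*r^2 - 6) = 6*r^3 + 15*r^2 + 6*r + 7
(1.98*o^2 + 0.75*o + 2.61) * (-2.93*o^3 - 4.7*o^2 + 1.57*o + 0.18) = -5.8014*o^5 - 11.5035*o^4 - 8.0637*o^3 - 10.7331*o^2 + 4.2327*o + 0.4698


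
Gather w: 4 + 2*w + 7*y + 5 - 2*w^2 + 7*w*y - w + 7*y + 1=-2*w^2 + w*(7*y + 1) + 14*y + 10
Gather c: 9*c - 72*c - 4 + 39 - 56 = -63*c - 21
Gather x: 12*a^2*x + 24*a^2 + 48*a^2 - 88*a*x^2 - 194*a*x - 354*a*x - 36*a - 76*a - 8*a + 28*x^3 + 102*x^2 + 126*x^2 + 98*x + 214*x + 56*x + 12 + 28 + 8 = 72*a^2 - 120*a + 28*x^3 + x^2*(228 - 88*a) + x*(12*a^2 - 548*a + 368) + 48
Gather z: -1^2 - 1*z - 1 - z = -2*z - 2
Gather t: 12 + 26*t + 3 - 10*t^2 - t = -10*t^2 + 25*t + 15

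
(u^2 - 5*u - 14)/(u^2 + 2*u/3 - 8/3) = 3*(u - 7)/(3*u - 4)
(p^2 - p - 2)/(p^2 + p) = (p - 2)/p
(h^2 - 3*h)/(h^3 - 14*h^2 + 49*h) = (h - 3)/(h^2 - 14*h + 49)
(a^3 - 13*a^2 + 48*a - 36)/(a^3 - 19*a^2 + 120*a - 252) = (a - 1)/(a - 7)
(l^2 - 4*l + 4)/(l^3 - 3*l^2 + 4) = 1/(l + 1)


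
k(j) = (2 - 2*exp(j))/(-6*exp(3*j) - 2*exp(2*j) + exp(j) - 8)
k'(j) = (2 - 2*exp(j))*(18*exp(3*j) + 4*exp(2*j) - exp(j))/(-6*exp(3*j) - 2*exp(2*j) + exp(j) - 8)^2 - 2*exp(j)/(-6*exp(3*j) - 2*exp(2*j) + exp(j) - 8) = 2*((1 - exp(j))*(18*exp(2*j) + 4*exp(j) - 1) + 6*exp(3*j) + 2*exp(2*j) - exp(j) + 8)*exp(j)/(6*exp(3*j) + 2*exp(2*j) - exp(j) + 8)^2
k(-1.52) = -0.20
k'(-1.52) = 0.06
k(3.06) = 0.00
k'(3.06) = -0.00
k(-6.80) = -0.25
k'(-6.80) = 0.00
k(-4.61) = -0.25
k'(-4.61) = 0.00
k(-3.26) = -0.24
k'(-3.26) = 0.01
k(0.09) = 0.01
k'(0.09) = 0.11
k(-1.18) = -0.17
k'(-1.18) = 0.09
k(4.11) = 0.00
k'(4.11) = -0.00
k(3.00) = 0.00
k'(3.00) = 0.00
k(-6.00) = -0.25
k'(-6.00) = 0.00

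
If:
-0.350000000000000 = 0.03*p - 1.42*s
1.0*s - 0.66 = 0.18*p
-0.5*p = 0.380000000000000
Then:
No Solution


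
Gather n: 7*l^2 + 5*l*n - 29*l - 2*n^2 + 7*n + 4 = 7*l^2 - 29*l - 2*n^2 + n*(5*l + 7) + 4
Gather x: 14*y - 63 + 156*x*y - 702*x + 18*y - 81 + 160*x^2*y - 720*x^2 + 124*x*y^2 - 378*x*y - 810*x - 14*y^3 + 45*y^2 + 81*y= x^2*(160*y - 720) + x*(124*y^2 - 222*y - 1512) - 14*y^3 + 45*y^2 + 113*y - 144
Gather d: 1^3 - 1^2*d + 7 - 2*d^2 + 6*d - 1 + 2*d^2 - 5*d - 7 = 0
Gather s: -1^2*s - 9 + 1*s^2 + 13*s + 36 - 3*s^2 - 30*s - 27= -2*s^2 - 18*s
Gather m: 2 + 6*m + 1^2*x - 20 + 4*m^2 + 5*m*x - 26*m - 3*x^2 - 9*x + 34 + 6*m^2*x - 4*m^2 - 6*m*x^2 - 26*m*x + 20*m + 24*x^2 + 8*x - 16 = 6*m^2*x + m*(-6*x^2 - 21*x) + 21*x^2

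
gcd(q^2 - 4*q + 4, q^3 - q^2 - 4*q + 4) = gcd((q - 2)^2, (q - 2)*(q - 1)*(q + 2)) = q - 2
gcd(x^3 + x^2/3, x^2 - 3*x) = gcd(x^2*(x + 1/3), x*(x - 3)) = x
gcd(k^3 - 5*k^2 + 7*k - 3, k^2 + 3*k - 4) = k - 1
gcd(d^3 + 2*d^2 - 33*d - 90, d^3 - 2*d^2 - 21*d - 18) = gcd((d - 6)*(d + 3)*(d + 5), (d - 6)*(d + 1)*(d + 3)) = d^2 - 3*d - 18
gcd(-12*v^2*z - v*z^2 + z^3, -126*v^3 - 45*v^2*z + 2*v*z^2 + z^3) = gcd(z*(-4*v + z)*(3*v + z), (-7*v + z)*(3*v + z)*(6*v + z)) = 3*v + z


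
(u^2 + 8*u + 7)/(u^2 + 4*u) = (u^2 + 8*u + 7)/(u*(u + 4))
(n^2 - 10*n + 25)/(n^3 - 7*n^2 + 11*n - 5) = (n - 5)/(n^2 - 2*n + 1)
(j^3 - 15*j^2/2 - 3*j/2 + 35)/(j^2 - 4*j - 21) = (j^2 - j/2 - 5)/(j + 3)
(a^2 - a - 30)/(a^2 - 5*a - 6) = (a + 5)/(a + 1)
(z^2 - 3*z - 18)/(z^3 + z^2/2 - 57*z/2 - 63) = 2/(2*z + 7)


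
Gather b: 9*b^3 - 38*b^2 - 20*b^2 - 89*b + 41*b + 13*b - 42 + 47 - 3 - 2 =9*b^3 - 58*b^2 - 35*b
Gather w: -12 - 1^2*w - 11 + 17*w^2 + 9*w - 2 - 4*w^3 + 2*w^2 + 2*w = -4*w^3 + 19*w^2 + 10*w - 25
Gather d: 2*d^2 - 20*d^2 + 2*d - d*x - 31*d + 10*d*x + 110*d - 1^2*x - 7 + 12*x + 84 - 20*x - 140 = -18*d^2 + d*(9*x + 81) - 9*x - 63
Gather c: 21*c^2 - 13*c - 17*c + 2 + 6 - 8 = 21*c^2 - 30*c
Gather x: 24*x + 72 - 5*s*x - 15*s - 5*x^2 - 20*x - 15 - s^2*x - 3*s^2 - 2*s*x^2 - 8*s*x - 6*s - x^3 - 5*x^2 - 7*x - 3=-3*s^2 - 21*s - x^3 + x^2*(-2*s - 10) + x*(-s^2 - 13*s - 3) + 54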